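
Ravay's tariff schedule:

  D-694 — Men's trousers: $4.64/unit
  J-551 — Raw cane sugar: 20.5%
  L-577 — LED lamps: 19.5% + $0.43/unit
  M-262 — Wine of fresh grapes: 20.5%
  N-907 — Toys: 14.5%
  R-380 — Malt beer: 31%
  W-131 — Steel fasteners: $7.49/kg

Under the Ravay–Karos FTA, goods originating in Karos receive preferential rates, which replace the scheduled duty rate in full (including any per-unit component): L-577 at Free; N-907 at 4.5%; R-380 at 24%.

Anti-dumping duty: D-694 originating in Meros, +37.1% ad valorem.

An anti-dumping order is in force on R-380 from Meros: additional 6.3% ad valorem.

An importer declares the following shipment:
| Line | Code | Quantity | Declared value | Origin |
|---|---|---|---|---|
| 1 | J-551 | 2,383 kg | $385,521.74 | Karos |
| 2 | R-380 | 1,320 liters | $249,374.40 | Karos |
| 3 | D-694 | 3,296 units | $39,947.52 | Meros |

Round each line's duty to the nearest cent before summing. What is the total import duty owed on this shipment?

$168,995.79

Line 1 (J-551, Karos, 2,383 kg, $385,521.74):
Base rate for J-551 is 20.5%.
Origin Karos is the FTA partner but J-551 is not on the preference list; base rate stands.
Duty = $385,521.74 × 20.5% = $79,031.96.
Line 2 (R-380, Karos, 1,320 liters, $249,374.40):
Base rate for R-380 is 31%.
Origin Karos qualifies under the Ravay–Karos agreement and R-380 is covered: preferential rate 24% applies instead.
The additional-duty order on R-380 targets Meros, not Karos; it does not apply.
Duty = $249,374.40 × 24% = $59,849.86.
Line 3 (D-694, Meros, 3,296 units, $39,947.52):
Base rate for D-694 is $4.64/unit.
Additional duty on D-694 from Meros: +37.1% ad valorem. Applied ad valorem rate = 37.1%.
Duty = $39,947.52 × 37.1% + 3,296 × $4.64 = $30,113.97.
Total = $79,031.96 + $59,849.86 + $30,113.97 = $168,995.79.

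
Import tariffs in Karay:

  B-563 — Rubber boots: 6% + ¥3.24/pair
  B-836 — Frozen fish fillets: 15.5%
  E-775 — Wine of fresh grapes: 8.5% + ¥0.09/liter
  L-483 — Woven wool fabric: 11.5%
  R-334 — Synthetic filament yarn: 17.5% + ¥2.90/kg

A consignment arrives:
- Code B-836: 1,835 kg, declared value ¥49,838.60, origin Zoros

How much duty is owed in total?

¥7,724.98

Line 1 (B-836, Zoros, 1,835 kg, ¥49,838.60):
Base rate for B-836 is 15.5%.
Duty = ¥49,838.60 × 15.5% = ¥7,724.98.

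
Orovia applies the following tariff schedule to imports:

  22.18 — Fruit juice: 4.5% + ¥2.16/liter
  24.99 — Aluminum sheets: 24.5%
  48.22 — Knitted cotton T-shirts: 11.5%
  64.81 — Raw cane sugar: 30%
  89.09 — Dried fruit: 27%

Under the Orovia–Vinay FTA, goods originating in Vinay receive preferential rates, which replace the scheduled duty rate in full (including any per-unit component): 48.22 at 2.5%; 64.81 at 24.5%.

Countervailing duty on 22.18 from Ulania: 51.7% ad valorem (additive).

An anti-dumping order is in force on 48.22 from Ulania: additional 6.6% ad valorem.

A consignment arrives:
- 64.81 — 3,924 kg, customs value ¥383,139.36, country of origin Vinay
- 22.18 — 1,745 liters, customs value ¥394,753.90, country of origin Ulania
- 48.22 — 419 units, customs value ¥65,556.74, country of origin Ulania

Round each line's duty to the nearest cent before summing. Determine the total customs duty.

¥331,355.80

Line 1 (64.81, Vinay, 3,924 kg, ¥383,139.36):
Base rate for 64.81 is 30%.
Origin Vinay qualifies under the Orovia–Vinay agreement and 64.81 is covered: preferential rate 24.5% applies instead.
Duty = ¥383,139.36 × 24.5% = ¥93,869.14.
Line 2 (22.18, Ulania, 1,745 liters, ¥394,753.90):
Base rate for 22.18 is 4.5% + ¥2.16/liter.
Additional duty on 22.18 from Ulania: +51.7%. Applied ad valorem rate: 4.5% + 51.7% = 56.2%.
Duty = ¥394,753.90 × 56.2% + 1,745 × ¥2.16 = ¥225,620.89.
Line 3 (48.22, Ulania, 419 units, ¥65,556.74):
Base rate for 48.22 is 11.5%.
48.22 has an FTA preferential rate, but origin Ulania is not Vinay; base rate stands.
Additional duty on 48.22 from Ulania: +6.6%. Applied ad valorem rate: 11.5% + 6.6% = 18.1%.
Duty = ¥65,556.74 × 18.1% = ¥11,865.77.
Total = ¥93,869.14 + ¥225,620.89 + ¥11,865.77 = ¥331,355.80.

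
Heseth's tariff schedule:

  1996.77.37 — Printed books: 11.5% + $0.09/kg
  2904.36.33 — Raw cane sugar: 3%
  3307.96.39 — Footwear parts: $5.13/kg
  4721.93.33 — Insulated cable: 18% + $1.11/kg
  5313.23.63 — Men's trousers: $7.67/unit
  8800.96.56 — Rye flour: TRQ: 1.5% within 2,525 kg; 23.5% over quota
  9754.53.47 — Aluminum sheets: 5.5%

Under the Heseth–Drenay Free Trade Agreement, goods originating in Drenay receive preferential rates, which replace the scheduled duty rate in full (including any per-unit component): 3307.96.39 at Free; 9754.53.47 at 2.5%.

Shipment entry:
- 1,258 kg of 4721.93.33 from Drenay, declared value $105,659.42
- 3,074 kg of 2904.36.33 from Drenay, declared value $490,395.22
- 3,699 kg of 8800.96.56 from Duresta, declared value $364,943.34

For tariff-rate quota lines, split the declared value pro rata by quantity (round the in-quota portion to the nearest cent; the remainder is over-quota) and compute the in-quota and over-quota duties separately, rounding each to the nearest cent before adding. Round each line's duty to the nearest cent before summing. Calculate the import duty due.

Line 1 (4721.93.33, Drenay, 1,258 kg, $105,659.42):
Base rate for 4721.93.33 is 18% + $1.11/kg.
Origin Drenay is the FTA partner but 4721.93.33 is not on the preference list; base rate stands.
Duty = $105,659.42 × 18% + 1,258 × $1.11 = $20,415.08.
Line 2 (2904.36.33, Drenay, 3,074 kg, $490,395.22):
Base rate for 2904.36.33 is 3%.
Origin Drenay is the FTA partner but 2904.36.33 is not on the preference list; base rate stands.
Duty = $490,395.22 × 3% = $14,711.86.
Line 3 (8800.96.56, Duresta, 3,699 kg, $364,943.34):
Code 8800.96.56 is under a tariff-rate quota (threshold 2,525 kg). In-quota: 2,525 kg at 1.5%; over-quota: 1,174 kg at 23.5%.
Pro-rata value split: in-quota = $364,943.34 × 2,525/3,699 = $249,116.50; over-quota = $364,943.34 − $249,116.50 = $115,826.84.
In-quota duty = $249,116.50 × 1.5% = $3,736.75. Over-quota duty = $115,826.84 × 23.5% = $27,219.31.
Line duty = $3,736.75 + $27,219.31 = $30,956.06.
Total = $20,415.08 + $14,711.86 + $30,956.06 = $66,083.00.

$66,083.00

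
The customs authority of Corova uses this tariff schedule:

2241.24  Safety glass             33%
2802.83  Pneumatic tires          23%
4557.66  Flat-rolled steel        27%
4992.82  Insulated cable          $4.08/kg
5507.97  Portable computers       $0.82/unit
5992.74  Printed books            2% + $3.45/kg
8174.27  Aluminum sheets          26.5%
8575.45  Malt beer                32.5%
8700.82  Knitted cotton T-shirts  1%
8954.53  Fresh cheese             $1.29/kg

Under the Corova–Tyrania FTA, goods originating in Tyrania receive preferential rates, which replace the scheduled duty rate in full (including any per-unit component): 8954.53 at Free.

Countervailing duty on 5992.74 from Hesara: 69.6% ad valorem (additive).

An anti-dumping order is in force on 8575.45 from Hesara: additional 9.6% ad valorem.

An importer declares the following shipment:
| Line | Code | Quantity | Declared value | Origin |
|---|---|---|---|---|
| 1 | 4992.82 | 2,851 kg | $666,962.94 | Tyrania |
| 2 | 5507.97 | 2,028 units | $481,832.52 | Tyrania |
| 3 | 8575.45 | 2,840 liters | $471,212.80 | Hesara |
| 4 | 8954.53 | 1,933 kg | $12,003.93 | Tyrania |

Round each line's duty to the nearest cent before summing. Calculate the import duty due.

$211,675.63

Line 1 (4992.82, Tyrania, 2,851 kg, $666,962.94):
Base rate for 4992.82 is $4.08/kg.
Origin Tyrania is the FTA partner but 4992.82 is not on the preference list; base rate stands.
Duty = 2,851 × $4.08 = $11,632.08.
Line 2 (5507.97, Tyrania, 2,028 units, $481,832.52):
Base rate for 5507.97 is $0.82/unit.
Origin Tyrania is the FTA partner but 5507.97 is not on the preference list; base rate stands.
Duty = 2,028 × $0.82 = $1,662.96.
Line 3 (8575.45, Hesara, 2,840 liters, $471,212.80):
Base rate for 8575.45 is 32.5%.
Additional duty on 8575.45 from Hesara: +9.6%. Applied ad valorem rate: 32.5% + 9.6% = 42.1%.
Duty = $471,212.80 × 42.1% = $198,380.59.
Line 4 (8954.53, Tyrania, 1,933 kg, $12,003.93):
Base rate for 8954.53 is $1.29/kg.
Origin Tyrania qualifies under the Corova–Tyrania agreement and 8954.53 is covered: preferential rate Free applies instead.
Duty = $12,003.93 × 0% = $0.00.
Total = $11,632.08 + $1,662.96 + $198,380.59 + $0.00 = $211,675.63.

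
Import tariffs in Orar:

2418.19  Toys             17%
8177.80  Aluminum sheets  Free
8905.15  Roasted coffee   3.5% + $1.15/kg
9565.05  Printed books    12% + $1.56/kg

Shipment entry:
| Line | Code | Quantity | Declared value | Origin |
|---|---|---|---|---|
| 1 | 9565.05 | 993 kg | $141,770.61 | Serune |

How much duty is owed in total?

Line 1 (9565.05, Serune, 993 kg, $141,770.61):
Base rate for 9565.05 is 12% + $1.56/kg.
Duty = $141,770.61 × 12% + 993 × $1.56 = $18,561.55.

$18,561.55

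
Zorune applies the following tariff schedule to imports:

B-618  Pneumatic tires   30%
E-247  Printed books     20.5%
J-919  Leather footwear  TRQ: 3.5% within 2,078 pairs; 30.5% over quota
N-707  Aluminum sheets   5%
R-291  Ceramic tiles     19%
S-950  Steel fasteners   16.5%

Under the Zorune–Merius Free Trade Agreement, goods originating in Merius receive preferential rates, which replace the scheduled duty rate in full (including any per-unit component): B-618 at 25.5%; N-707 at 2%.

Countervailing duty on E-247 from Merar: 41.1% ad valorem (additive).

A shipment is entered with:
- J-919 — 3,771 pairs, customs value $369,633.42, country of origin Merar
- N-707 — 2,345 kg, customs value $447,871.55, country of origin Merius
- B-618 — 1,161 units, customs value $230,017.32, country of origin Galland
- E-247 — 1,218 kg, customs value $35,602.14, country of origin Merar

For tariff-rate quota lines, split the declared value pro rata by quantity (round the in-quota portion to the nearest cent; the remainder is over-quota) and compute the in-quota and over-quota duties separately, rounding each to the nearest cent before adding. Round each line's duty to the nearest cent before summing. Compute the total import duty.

$157,636.64

Line 1 (J-919, Merar, 3,771 pairs, $369,633.42):
Code J-919 is under a tariff-rate quota (threshold 2,078 pairs). In-quota: 2,078 pairs at 3.5%; over-quota: 1,693 pairs at 30.5%.
Pro-rata value split: in-quota = $369,633.42 × 2,078/3,771 = $203,685.56; over-quota = $369,633.42 − $203,685.56 = $165,947.86.
In-quota duty = $203,685.56 × 3.5% = $7,128.99. Over-quota duty = $165,947.86 × 30.5% = $50,614.10.
Line duty = $7,128.99 + $50,614.10 = $57,743.09.
Line 2 (N-707, Merius, 2,345 kg, $447,871.55):
Base rate for N-707 is 5%.
Origin Merius qualifies under the Zorune–Merius agreement and N-707 is covered: preferential rate 2% applies instead.
Duty = $447,871.55 × 2% = $8,957.43.
Line 3 (B-618, Galland, 1,161 units, $230,017.32):
Base rate for B-618 is 30%.
B-618 has an FTA preferential rate, but origin Galland is not Merius; base rate stands.
Duty = $230,017.32 × 30% = $69,005.20.
Line 4 (E-247, Merar, 1,218 kg, $35,602.14):
Base rate for E-247 is 20.5%.
Additional duty on E-247 from Merar: +41.1%. Applied ad valorem rate: 20.5% + 41.1% = 61.6%.
Duty = $35,602.14 × 61.6% = $21,930.92.
Total = $57,743.09 + $8,957.43 + $69,005.20 + $21,930.92 = $157,636.64.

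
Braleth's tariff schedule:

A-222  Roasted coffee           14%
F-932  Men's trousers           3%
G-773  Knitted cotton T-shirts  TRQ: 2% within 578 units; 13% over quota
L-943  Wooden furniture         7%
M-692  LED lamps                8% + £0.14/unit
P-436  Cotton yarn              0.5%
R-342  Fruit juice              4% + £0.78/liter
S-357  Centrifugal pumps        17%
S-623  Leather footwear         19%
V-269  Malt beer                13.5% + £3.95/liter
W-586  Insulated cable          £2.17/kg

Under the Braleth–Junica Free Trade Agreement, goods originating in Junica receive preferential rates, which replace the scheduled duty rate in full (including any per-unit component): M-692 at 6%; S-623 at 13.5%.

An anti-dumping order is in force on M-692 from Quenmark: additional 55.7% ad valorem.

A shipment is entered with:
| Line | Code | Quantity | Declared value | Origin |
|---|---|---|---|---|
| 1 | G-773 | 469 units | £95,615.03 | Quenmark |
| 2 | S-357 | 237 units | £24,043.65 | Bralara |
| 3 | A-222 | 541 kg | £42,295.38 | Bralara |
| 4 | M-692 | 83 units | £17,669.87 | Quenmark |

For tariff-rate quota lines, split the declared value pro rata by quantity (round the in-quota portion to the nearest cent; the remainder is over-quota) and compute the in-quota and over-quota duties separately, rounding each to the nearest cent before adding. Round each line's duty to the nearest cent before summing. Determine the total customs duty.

£23,188.40

Line 1 (G-773, Quenmark, 469 units, £95,615.03):
Code G-773 is under a tariff-rate quota (threshold 578 units). Quantity 469 units is within the quota, so the in-quota rate 2% applies to the full value.
Duty = £95,615.03 × 2% = £1,912.30.
Line 2 (S-357, Bralara, 237 units, £24,043.65):
Base rate for S-357 is 17%.
Duty = £24,043.65 × 17% = £4,087.42.
Line 3 (A-222, Bralara, 541 kg, £42,295.38):
Base rate for A-222 is 14%.
Duty = £42,295.38 × 14% = £5,921.35.
Line 4 (M-692, Quenmark, 83 units, £17,669.87):
Base rate for M-692 is 8% + £0.14/unit.
M-692 has an FTA preferential rate, but origin Quenmark is not Junica; base rate stands.
Additional duty on M-692 from Quenmark: +55.7%. Applied ad valorem rate: 8% + 55.7% = 63.7%.
Duty = £17,669.87 × 63.7% + 83 × £0.14 = £11,267.33.
Total = £1,912.30 + £4,087.42 + £5,921.35 + £11,267.33 = £23,188.40.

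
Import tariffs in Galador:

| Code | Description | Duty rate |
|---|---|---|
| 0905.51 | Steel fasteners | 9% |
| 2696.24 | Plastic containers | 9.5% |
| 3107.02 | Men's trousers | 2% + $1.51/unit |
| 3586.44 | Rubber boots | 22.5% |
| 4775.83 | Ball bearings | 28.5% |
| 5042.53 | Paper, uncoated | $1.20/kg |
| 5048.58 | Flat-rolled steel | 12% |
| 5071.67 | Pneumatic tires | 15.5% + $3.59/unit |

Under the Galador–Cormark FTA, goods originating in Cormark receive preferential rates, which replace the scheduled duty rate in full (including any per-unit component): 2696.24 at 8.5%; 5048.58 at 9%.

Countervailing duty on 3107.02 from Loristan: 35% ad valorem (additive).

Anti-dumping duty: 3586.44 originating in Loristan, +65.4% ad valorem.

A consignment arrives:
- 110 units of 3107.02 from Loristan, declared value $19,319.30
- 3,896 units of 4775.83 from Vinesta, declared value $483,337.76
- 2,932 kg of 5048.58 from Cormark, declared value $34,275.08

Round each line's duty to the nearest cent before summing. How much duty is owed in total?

$148,150.26

Line 1 (3107.02, Loristan, 110 units, $19,319.30):
Base rate for 3107.02 is 2% + $1.51/unit.
Additional duty on 3107.02 from Loristan: +35%. Applied ad valorem rate: 2% + 35% = 37%.
Duty = $19,319.30 × 37% + 110 × $1.51 = $7,314.24.
Line 2 (4775.83, Vinesta, 3,896 units, $483,337.76):
Base rate for 4775.83 is 28.5%.
Duty = $483,337.76 × 28.5% = $137,751.26.
Line 3 (5048.58, Cormark, 2,932 kg, $34,275.08):
Base rate for 5048.58 is 12%.
Origin Cormark qualifies under the Galador–Cormark agreement and 5048.58 is covered: preferential rate 9% applies instead.
Duty = $34,275.08 × 9% = $3,084.76.
Total = $7,314.24 + $137,751.26 + $3,084.76 = $148,150.26.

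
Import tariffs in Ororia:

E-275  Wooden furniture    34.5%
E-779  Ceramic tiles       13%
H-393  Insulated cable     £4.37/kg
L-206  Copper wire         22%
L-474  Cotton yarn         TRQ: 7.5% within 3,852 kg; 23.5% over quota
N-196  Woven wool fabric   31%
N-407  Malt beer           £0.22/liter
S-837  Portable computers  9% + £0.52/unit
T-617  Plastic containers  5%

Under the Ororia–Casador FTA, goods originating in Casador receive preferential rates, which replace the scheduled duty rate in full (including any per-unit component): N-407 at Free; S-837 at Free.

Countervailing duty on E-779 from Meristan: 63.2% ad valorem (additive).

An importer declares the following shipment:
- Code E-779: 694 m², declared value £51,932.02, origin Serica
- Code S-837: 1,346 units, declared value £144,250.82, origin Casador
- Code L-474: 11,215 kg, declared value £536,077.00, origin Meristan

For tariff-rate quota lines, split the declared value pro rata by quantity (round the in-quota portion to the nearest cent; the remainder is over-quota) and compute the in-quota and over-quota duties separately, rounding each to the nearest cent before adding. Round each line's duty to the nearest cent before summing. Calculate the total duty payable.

Line 1 (E-779, Serica, 694 m², £51,932.02):
Base rate for E-779 is 13%.
The additional-duty order on E-779 targets Meristan, not Serica; it does not apply.
Duty = £51,932.02 × 13% = £6,751.16.
Line 2 (S-837, Casador, 1,346 units, £144,250.82):
Base rate for S-837 is 9% + £0.52/unit.
Origin Casador qualifies under the Ororia–Casador agreement and S-837 is covered: preferential rate Free applies instead.
Duty = £144,250.82 × 0% = £0.00.
Line 3 (L-474, Meristan, 11,215 kg, £536,077.00):
Code L-474 is under a tariff-rate quota (threshold 3,852 kg). In-quota: 3,852 kg at 7.5%; over-quota: 7,363 kg at 23.5%.
Pro-rata value split: in-quota = £536,077.00 × 3,852/11,215 = £184,125.60; over-quota = £536,077.00 − £184,125.60 = £351,951.40.
In-quota duty = £184,125.60 × 7.5% = £13,809.42. Over-quota duty = £351,951.40 × 23.5% = £82,708.58.
Line duty = £13,809.42 + £82,708.58 = £96,518.00.
Total = £6,751.16 + £0.00 + £96,518.00 = £103,269.16.

£103,269.16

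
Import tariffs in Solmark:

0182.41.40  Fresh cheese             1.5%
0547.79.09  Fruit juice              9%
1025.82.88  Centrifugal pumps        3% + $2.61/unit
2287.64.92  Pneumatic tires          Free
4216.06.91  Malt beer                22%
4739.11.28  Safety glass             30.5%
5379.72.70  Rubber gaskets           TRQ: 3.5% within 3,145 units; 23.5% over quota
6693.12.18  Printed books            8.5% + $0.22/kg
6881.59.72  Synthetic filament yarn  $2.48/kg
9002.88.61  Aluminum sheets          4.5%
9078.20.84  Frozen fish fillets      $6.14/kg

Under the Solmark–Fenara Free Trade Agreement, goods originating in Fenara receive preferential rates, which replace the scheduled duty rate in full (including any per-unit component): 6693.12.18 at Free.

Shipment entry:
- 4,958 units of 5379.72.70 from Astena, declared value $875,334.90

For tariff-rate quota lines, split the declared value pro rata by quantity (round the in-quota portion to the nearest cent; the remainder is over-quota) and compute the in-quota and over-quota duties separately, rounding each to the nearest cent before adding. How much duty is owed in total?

$94,653.75

Line 1 (5379.72.70, Astena, 4,958 units, $875,334.90):
Code 5379.72.70 is under a tariff-rate quota (threshold 3,145 units). In-quota: 3,145 units at 3.5%; over-quota: 1,813 units at 23.5%.
Pro-rata value split: in-quota = $875,334.90 × 3,145/4,958 = $555,249.75; over-quota = $875,334.90 − $555,249.75 = $320,085.15.
In-quota duty = $555,249.75 × 3.5% = $19,433.74. Over-quota duty = $320,085.15 × 23.5% = $75,220.01.
Line duty = $19,433.74 + $75,220.01 = $94,653.75.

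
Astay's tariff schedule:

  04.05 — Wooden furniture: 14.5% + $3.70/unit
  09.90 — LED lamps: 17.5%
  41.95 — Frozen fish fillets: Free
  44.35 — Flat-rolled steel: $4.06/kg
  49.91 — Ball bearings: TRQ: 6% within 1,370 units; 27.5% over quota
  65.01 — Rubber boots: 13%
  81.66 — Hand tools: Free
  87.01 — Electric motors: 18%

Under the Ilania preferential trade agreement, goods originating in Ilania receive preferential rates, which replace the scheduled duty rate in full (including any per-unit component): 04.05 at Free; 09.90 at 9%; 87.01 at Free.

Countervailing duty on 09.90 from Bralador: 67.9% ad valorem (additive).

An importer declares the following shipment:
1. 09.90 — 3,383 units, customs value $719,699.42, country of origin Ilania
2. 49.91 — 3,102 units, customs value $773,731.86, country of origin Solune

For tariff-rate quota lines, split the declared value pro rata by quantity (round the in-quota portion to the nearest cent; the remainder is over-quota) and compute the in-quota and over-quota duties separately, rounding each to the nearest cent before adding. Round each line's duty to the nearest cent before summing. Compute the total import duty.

Line 1 (09.90, Ilania, 3,383 units, $719,699.42):
Base rate for 09.90 is 17.5%.
Origin Ilania qualifies under the Astay–Ilania agreement and 09.90 is covered: preferential rate 9% applies instead.
The additional-duty order on 09.90 targets Bralador, not Ilania; it does not apply.
Duty = $719,699.42 × 9% = $64,772.95.
Line 2 (49.91, Solune, 3,102 units, $773,731.86):
Code 49.91 is under a tariff-rate quota (threshold 1,370 units). In-quota: 1,370 units at 6%; over-quota: 1,732 units at 27.5%.
Pro-rata value split: in-quota = $773,731.86 × 1,370/3,102 = $341,719.10; over-quota = $773,731.86 − $341,719.10 = $432,012.76.
In-quota duty = $341,719.10 × 6% = $20,503.15. Over-quota duty = $432,012.76 × 27.5% = $118,803.51.
Line duty = $20,503.15 + $118,803.51 = $139,306.66.
Total = $64,772.95 + $139,306.66 = $204,079.61.

$204,079.61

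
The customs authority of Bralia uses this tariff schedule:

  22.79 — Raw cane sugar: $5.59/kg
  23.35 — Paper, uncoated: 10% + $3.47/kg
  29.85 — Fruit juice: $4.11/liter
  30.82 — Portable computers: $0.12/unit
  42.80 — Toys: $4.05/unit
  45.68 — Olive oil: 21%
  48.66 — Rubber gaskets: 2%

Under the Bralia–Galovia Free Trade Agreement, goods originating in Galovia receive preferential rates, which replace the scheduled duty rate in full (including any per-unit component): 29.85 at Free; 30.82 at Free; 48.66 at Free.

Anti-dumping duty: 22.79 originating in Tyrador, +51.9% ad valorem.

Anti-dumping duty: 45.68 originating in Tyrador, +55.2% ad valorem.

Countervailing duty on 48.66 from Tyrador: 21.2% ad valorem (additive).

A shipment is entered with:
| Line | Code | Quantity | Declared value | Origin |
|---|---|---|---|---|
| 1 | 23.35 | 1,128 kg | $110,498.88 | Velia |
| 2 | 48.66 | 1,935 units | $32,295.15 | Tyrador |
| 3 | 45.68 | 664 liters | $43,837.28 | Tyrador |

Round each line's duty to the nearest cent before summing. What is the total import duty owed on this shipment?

$55,860.53

Line 1 (23.35, Velia, 1,128 kg, $110,498.88):
Base rate for 23.35 is 10% + $3.47/kg.
Duty = $110,498.88 × 10% + 1,128 × $3.47 = $14,964.05.
Line 2 (48.66, Tyrador, 1,935 units, $32,295.15):
Base rate for 48.66 is 2%.
48.66 has an FTA preferential rate, but origin Tyrador is not Galovia; base rate stands.
Additional duty on 48.66 from Tyrador: +21.2%. Applied ad valorem rate: 2% + 21.2% = 23.2%.
Duty = $32,295.15 × 23.2% = $7,492.47.
Line 3 (45.68, Tyrador, 664 liters, $43,837.28):
Base rate for 45.68 is 21%.
Additional duty on 45.68 from Tyrador: +55.2%. Applied ad valorem rate: 21% + 55.2% = 76.2%.
Duty = $43,837.28 × 76.2% = $33,404.01.
Total = $14,964.05 + $7,492.47 + $33,404.01 = $55,860.53.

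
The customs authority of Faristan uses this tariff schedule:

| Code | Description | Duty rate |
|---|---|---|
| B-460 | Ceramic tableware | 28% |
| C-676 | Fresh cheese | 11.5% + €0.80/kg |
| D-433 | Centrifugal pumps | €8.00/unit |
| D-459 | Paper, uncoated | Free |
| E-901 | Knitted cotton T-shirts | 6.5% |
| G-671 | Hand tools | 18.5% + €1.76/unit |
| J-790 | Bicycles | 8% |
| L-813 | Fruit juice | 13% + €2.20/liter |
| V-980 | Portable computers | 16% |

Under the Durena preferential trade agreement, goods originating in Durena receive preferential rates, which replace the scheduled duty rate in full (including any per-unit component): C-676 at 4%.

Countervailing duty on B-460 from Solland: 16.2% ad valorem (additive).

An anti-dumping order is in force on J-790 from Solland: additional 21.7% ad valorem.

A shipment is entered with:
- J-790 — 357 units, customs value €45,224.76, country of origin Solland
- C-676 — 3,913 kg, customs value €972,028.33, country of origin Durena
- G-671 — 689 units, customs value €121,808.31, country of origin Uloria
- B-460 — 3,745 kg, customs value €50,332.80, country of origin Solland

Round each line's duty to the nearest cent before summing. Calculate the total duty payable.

Line 1 (J-790, Solland, 357 units, €45,224.76):
Base rate for J-790 is 8%.
Additional duty on J-790 from Solland: +21.7%. Applied ad valorem rate: 8% + 21.7% = 29.7%.
Duty = €45,224.76 × 29.7% = €13,431.75.
Line 2 (C-676, Durena, 3,913 kg, €972,028.33):
Base rate for C-676 is 11.5% + €0.80/kg.
Origin Durena qualifies under the Faristan–Durena agreement and C-676 is covered: preferential rate 4% applies instead.
Duty = €972,028.33 × 4% = €38,881.13.
Line 3 (G-671, Uloria, 689 units, €121,808.31):
Base rate for G-671 is 18.5% + €1.76/unit.
Duty = €121,808.31 × 18.5% + 689 × €1.76 = €23,747.18.
Line 4 (B-460, Solland, 3,745 kg, €50,332.80):
Base rate for B-460 is 28%.
Additional duty on B-460 from Solland: +16.2%. Applied ad valorem rate: 28% + 16.2% = 44.2%.
Duty = €50,332.80 × 44.2% = €22,247.10.
Total = €13,431.75 + €38,881.13 + €23,747.18 + €22,247.10 = €98,307.16.

€98,307.16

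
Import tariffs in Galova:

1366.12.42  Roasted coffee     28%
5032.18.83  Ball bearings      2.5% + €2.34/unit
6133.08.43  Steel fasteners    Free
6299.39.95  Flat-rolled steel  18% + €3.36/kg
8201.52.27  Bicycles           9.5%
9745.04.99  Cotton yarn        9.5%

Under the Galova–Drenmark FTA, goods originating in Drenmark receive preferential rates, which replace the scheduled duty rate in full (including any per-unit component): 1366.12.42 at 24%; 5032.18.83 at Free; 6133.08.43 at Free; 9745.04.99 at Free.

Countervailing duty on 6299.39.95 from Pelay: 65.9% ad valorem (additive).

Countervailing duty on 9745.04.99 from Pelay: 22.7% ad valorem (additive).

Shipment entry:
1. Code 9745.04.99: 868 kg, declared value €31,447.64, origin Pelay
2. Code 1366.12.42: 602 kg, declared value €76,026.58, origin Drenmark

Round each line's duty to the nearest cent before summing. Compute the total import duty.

€28,372.52

Line 1 (9745.04.99, Pelay, 868 kg, €31,447.64):
Base rate for 9745.04.99 is 9.5%.
9745.04.99 has an FTA preferential rate, but origin Pelay is not Drenmark; base rate stands.
Additional duty on 9745.04.99 from Pelay: +22.7%. Applied ad valorem rate: 9.5% + 22.7% = 32.2%.
Duty = €31,447.64 × 32.2% = €10,126.14.
Line 2 (1366.12.42, Drenmark, 602 kg, €76,026.58):
Base rate for 1366.12.42 is 28%.
Origin Drenmark qualifies under the Galova–Drenmark agreement and 1366.12.42 is covered: preferential rate 24% applies instead.
Duty = €76,026.58 × 24% = €18,246.38.
Total = €10,126.14 + €18,246.38 = €28,372.52.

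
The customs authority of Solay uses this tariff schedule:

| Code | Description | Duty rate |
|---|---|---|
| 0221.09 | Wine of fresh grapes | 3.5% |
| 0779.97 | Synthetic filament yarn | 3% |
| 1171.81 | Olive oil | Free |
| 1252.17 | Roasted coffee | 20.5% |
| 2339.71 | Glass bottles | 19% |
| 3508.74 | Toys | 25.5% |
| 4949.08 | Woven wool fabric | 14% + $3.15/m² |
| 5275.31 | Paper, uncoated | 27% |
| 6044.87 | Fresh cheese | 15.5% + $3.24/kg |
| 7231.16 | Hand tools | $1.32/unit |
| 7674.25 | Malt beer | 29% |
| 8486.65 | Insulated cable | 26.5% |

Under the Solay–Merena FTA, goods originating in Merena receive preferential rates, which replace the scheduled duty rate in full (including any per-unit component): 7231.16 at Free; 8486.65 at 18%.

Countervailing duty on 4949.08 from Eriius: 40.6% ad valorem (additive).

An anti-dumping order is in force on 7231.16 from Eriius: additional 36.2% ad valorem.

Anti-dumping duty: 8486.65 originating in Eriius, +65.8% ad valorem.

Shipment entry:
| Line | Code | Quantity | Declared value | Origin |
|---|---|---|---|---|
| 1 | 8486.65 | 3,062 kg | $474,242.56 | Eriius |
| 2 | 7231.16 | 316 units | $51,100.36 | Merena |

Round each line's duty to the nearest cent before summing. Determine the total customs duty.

$437,725.88

Line 1 (8486.65, Eriius, 3,062 kg, $474,242.56):
Base rate for 8486.65 is 26.5%.
8486.65 has an FTA preferential rate, but origin Eriius is not Merena; base rate stands.
Additional duty on 8486.65 from Eriius: +65.8%. Applied ad valorem rate: 26.5% + 65.8% = 92.3%.
Duty = $474,242.56 × 92.3% = $437,725.88.
Line 2 (7231.16, Merena, 316 units, $51,100.36):
Base rate for 7231.16 is $1.32/unit.
Origin Merena qualifies under the Solay–Merena agreement and 7231.16 is covered: preferential rate Free applies instead.
The additional-duty order on 7231.16 targets Eriius, not Merena; it does not apply.
Duty = $51,100.36 × 0% = $0.00.
Total = $437,725.88 + $0.00 = $437,725.88.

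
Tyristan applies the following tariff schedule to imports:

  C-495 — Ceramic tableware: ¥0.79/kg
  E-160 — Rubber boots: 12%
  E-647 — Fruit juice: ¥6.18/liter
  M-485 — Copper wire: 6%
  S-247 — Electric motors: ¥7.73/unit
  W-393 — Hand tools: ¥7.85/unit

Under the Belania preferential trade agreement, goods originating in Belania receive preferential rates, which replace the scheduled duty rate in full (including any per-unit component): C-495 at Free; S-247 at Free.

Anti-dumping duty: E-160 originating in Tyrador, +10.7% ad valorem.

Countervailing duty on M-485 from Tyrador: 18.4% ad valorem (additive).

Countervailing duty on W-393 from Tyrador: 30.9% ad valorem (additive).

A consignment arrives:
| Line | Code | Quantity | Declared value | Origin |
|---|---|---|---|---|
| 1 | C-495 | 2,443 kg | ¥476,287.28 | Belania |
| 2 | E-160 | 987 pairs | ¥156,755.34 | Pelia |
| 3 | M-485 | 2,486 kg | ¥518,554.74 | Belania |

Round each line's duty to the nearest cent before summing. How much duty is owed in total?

¥49,923.92

Line 1 (C-495, Belania, 2,443 kg, ¥476,287.28):
Base rate for C-495 is ¥0.79/kg.
Origin Belania qualifies under the Tyristan–Belania agreement and C-495 is covered: preferential rate Free applies instead.
Duty = ¥476,287.28 × 0% = ¥0.00.
Line 2 (E-160, Pelia, 987 pairs, ¥156,755.34):
Base rate for E-160 is 12%.
The additional-duty order on E-160 targets Tyrador, not Pelia; it does not apply.
Duty = ¥156,755.34 × 12% = ¥18,810.64.
Line 3 (M-485, Belania, 2,486 kg, ¥518,554.74):
Base rate for M-485 is 6%.
Origin Belania is the FTA partner but M-485 is not on the preference list; base rate stands.
The additional-duty order on M-485 targets Tyrador, not Belania; it does not apply.
Duty = ¥518,554.74 × 6% = ¥31,113.28.
Total = ¥0.00 + ¥18,810.64 + ¥31,113.28 = ¥49,923.92.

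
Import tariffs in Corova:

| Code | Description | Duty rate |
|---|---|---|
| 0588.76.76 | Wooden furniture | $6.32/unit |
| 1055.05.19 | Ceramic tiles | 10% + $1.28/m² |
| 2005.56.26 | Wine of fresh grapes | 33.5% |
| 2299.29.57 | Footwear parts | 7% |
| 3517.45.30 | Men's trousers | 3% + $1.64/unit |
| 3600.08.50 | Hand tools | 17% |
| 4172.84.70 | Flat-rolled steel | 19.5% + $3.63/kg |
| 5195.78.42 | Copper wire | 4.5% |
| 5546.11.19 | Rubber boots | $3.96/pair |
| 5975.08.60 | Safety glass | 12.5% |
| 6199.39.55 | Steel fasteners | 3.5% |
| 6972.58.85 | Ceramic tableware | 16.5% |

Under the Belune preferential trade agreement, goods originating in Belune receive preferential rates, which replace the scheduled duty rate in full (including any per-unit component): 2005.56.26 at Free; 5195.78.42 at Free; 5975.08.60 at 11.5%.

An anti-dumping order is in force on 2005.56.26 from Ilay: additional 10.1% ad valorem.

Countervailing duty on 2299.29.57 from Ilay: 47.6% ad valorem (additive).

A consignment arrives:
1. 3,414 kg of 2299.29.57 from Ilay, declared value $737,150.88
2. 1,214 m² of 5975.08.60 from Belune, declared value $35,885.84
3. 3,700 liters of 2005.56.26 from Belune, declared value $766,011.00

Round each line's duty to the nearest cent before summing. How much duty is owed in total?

$406,611.25

Line 1 (2299.29.57, Ilay, 3,414 kg, $737,150.88):
Base rate for 2299.29.57 is 7%.
Additional duty on 2299.29.57 from Ilay: +47.6%. Applied ad valorem rate: 7% + 47.6% = 54.6%.
Duty = $737,150.88 × 54.6% = $402,484.38.
Line 2 (5975.08.60, Belune, 1,214 m², $35,885.84):
Base rate for 5975.08.60 is 12.5%.
Origin Belune qualifies under the Corova–Belune agreement and 5975.08.60 is covered: preferential rate 11.5% applies instead.
Duty = $35,885.84 × 11.5% = $4,126.87.
Line 3 (2005.56.26, Belune, 3,700 liters, $766,011.00):
Base rate for 2005.56.26 is 33.5%.
Origin Belune qualifies under the Corova–Belune agreement and 2005.56.26 is covered: preferential rate Free applies instead.
The additional-duty order on 2005.56.26 targets Ilay, not Belune; it does not apply.
Duty = $766,011.00 × 0% = $0.00.
Total = $402,484.38 + $4,126.87 + $0.00 = $406,611.25.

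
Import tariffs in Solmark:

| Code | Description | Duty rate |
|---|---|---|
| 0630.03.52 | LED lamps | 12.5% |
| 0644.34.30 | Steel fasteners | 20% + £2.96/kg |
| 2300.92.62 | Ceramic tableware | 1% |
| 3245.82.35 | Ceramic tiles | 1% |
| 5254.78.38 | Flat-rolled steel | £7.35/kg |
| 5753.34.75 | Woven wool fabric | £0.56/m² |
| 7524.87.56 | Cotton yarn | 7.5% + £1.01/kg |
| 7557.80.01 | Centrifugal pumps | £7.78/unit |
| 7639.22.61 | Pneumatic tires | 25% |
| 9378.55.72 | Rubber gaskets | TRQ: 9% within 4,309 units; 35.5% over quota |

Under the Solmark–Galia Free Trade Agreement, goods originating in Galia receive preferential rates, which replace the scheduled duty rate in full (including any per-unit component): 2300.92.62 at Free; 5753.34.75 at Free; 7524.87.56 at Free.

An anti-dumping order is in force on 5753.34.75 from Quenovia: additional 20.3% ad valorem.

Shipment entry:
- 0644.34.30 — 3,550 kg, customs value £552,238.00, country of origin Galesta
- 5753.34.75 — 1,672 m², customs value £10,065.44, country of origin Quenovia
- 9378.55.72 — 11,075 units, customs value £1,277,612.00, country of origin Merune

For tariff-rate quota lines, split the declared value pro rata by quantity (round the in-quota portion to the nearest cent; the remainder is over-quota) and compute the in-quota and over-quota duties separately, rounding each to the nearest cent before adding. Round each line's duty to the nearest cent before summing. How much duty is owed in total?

Line 1 (0644.34.30, Galesta, 3,550 kg, £552,238.00):
Base rate for 0644.34.30 is 20% + £2.96/kg.
Duty = £552,238.00 × 20% + 3,550 × £2.96 = £120,955.60.
Line 2 (5753.34.75, Quenovia, 1,672 m², £10,065.44):
Base rate for 5753.34.75 is £0.56/m².
5753.34.75 has an FTA preferential rate, but origin Quenovia is not Galia; base rate stands.
Additional duty on 5753.34.75 from Quenovia: +20.3% ad valorem. Applied ad valorem rate = 20.3%.
Duty = £10,065.44 × 20.3% + 1,672 × £0.56 = £2,979.60.
Line 3 (9378.55.72, Merune, 11,075 units, £1,277,612.00):
Code 9378.55.72 is under a tariff-rate quota (threshold 4,309 units). In-quota: 4,309 units at 9%; over-quota: 6,766 units at 35.5%.
Pro-rata value split: in-quota = £1,277,612.00 × 4,309/11,075 = £497,086.24; over-quota = £1,277,612.00 − £497,086.24 = £780,525.76.
In-quota duty = £497,086.24 × 9% = £44,737.76. Over-quota duty = £780,525.76 × 35.5% = £277,086.64.
Line duty = £44,737.76 + £277,086.64 = £321,824.40.
Total = £120,955.60 + £2,979.60 + £321,824.40 = £445,759.60.

£445,759.60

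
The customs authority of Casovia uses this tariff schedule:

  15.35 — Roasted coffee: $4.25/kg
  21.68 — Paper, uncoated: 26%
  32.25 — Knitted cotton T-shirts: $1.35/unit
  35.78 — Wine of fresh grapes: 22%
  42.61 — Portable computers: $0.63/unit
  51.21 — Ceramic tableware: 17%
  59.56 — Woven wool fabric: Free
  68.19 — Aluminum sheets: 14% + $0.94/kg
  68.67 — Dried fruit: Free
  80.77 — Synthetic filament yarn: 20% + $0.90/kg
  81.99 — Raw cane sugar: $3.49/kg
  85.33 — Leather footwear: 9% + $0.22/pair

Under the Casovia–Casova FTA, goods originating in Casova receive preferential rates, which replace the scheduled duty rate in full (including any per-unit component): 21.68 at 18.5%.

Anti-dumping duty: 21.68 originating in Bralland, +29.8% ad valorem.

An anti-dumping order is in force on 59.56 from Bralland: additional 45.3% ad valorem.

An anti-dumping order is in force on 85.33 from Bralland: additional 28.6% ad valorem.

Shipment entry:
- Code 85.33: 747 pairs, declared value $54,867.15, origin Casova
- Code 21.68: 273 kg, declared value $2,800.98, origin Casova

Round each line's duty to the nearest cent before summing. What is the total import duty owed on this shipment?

Line 1 (85.33, Casova, 747 pairs, $54,867.15):
Base rate for 85.33 is 9% + $0.22/pair.
Origin Casova is the FTA partner but 85.33 is not on the preference list; base rate stands.
The additional-duty order on 85.33 targets Bralland, not Casova; it does not apply.
Duty = $54,867.15 × 9% + 747 × $0.22 = $5,102.38.
Line 2 (21.68, Casova, 273 kg, $2,800.98):
Base rate for 21.68 is 26%.
Origin Casova qualifies under the Casovia–Casova agreement and 21.68 is covered: preferential rate 18.5% applies instead.
The additional-duty order on 21.68 targets Bralland, not Casova; it does not apply.
Duty = $2,800.98 × 18.5% = $518.18.
Total = $5,102.38 + $518.18 = $5,620.56.

$5,620.56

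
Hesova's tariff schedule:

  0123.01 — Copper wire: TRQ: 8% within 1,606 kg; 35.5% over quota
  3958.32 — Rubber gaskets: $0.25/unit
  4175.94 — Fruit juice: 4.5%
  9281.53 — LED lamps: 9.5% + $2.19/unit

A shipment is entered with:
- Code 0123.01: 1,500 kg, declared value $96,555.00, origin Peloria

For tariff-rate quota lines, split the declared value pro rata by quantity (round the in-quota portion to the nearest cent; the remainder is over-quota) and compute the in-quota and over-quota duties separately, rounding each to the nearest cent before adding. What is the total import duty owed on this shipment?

$7,724.40

Line 1 (0123.01, Peloria, 1,500 kg, $96,555.00):
Code 0123.01 is under a tariff-rate quota (threshold 1,606 kg). Quantity 1,500 kg is within the quota, so the in-quota rate 8% applies to the full value.
Duty = $96,555.00 × 8% = $7,724.40.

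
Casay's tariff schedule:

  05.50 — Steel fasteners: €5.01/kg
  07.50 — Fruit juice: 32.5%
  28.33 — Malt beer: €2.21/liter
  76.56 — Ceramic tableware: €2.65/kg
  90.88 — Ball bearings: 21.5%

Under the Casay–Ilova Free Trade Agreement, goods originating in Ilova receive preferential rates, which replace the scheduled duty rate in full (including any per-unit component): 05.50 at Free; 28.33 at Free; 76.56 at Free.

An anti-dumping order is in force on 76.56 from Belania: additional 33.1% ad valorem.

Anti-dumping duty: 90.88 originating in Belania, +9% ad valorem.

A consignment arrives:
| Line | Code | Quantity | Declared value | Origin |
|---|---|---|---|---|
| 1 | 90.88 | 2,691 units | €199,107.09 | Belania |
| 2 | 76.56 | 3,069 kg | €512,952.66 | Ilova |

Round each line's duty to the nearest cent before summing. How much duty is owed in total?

€60,727.66

Line 1 (90.88, Belania, 2,691 units, €199,107.09):
Base rate for 90.88 is 21.5%.
Additional duty on 90.88 from Belania: +9%. Applied ad valorem rate: 21.5% + 9% = 30.5%.
Duty = €199,107.09 × 30.5% = €60,727.66.
Line 2 (76.56, Ilova, 3,069 kg, €512,952.66):
Base rate for 76.56 is €2.65/kg.
Origin Ilova qualifies under the Casay–Ilova agreement and 76.56 is covered: preferential rate Free applies instead.
The additional-duty order on 76.56 targets Belania, not Ilova; it does not apply.
Duty = €512,952.66 × 0% = €0.00.
Total = €60,727.66 + €0.00 = €60,727.66.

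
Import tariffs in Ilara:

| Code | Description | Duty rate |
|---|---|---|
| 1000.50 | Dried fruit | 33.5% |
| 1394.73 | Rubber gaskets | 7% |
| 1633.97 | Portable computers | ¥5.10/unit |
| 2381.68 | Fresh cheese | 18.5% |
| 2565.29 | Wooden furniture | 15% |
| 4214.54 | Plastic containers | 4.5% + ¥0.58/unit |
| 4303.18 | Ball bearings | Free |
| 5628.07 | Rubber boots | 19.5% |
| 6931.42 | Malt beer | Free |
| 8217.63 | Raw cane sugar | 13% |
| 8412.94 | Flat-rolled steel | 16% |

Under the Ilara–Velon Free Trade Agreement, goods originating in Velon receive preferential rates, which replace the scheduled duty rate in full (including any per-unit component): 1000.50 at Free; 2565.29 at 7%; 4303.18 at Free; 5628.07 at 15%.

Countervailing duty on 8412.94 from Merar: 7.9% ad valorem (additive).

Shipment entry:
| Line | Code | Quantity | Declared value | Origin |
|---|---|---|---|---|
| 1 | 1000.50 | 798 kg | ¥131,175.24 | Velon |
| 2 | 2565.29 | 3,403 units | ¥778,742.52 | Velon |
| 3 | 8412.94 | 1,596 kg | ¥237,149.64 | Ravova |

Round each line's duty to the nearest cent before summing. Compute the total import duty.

Line 1 (1000.50, Velon, 798 kg, ¥131,175.24):
Base rate for 1000.50 is 33.5%.
Origin Velon qualifies under the Ilara–Velon agreement and 1000.50 is covered: preferential rate Free applies instead.
Duty = ¥131,175.24 × 0% = ¥0.00.
Line 2 (2565.29, Velon, 3,403 units, ¥778,742.52):
Base rate for 2565.29 is 15%.
Origin Velon qualifies under the Ilara–Velon agreement and 2565.29 is covered: preferential rate 7% applies instead.
Duty = ¥778,742.52 × 7% = ¥54,511.98.
Line 3 (8412.94, Ravova, 1,596 kg, ¥237,149.64):
Base rate for 8412.94 is 16%.
The additional-duty order on 8412.94 targets Merar, not Ravova; it does not apply.
Duty = ¥237,149.64 × 16% = ¥37,943.94.
Total = ¥0.00 + ¥54,511.98 + ¥37,943.94 = ¥92,455.92.

¥92,455.92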